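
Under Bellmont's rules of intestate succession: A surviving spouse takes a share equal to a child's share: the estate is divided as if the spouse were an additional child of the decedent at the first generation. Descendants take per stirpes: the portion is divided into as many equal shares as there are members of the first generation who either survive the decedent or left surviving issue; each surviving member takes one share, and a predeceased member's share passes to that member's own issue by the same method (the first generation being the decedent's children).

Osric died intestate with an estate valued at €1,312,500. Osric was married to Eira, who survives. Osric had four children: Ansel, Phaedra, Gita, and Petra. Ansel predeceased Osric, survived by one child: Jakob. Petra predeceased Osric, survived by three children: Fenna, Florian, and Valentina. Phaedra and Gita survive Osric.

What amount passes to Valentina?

Valentina receives €87,500.

The spouse counts as an additional share at the children's level, so there are 5 primary shares of €262,500. Eira takes one such share (€262,500).
The children's combined portion (€1,050,000) is divided into 4 shares of €262,500: Phaedra and Gita each take €262,500; Ansel's €262,500 share passes to Ansel's issue; Petra's €262,500 share passes to Petra's issue.
Ansel's share (€262,500) passes entirely to Jakob.
Petra's share (€262,500) is divided into 3 shares of €87,500: Fenna, Florian, and Valentina each take €87,500.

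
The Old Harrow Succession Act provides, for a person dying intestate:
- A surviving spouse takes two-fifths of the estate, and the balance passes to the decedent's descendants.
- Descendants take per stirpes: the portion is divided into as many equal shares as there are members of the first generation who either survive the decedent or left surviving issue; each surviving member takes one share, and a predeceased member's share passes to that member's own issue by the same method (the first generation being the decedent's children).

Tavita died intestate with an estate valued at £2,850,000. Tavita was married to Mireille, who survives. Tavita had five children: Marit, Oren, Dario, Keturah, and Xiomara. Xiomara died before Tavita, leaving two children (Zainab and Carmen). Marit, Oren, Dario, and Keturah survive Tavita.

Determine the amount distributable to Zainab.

Zainab receives £171,000.

Mireille takes two-fifths of £2,850,000 = £1,140,000. The remaining £1,710,000 passes to the descendants.
The descendants' portion (£1,710,000) is divided into 5 shares of £342,000: Marit, Oren, Dario, and Keturah each take £342,000; Xiomara's £342,000 share passes to Xiomara's issue.
Xiomara's share (£342,000) is divided into 2 shares of £171,000: Zainab and Carmen each take £171,000.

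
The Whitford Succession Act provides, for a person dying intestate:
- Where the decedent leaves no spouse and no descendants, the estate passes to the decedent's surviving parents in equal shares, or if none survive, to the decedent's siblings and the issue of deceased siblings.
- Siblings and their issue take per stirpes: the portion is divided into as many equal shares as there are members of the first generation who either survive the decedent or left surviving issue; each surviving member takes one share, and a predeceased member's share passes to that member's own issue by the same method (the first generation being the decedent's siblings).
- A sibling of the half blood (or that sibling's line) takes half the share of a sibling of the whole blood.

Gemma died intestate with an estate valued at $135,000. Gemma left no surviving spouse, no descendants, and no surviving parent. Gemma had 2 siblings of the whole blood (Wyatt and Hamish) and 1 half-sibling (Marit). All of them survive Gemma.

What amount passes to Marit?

The entire $135,000 passes to the siblings and their issue.
Counting each half-blood sibling's line as half a unit, there are 5/2 units in $135,000, so one unit is $54,000. Whole-blood lines (Wyatt and Hamish) take $54,000 each; half-blood lines (Marit) take $27,000 each.

Marit receives $27,000.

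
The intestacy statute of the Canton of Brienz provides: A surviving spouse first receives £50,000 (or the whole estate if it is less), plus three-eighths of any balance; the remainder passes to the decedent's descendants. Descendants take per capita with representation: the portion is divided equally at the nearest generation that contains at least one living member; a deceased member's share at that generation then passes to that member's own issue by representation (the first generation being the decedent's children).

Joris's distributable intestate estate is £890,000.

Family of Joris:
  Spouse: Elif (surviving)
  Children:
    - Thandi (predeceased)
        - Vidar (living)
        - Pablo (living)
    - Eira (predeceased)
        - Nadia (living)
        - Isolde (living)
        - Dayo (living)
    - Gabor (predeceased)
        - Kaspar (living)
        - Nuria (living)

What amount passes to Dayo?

Elif first takes £50,000, leaving a balance of £840,000. Elif then takes three-eighths of the balance (£315,000), for a total of £365,000. The remaining £525,000 passes to the descendants.
No child survives, so the initial division is made at the grandchildren's generation.
The descendants' portion (£525,000) is divided into 7 shares of £75,000: Vidar, Pablo, Nadia, Isolde, Dayo, Kaspar, and Nuria each take £75,000.

Dayo receives £75,000.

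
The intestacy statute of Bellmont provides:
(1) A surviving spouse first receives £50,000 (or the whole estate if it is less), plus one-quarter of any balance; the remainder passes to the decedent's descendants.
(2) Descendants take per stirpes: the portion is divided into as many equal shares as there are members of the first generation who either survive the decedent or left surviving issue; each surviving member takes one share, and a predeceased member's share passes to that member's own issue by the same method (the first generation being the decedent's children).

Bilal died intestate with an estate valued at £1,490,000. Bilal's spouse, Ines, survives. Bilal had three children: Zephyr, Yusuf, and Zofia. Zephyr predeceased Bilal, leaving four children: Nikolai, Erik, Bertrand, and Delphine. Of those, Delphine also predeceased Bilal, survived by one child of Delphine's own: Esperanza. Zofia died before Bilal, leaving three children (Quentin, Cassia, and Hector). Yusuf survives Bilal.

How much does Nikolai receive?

Ines first takes £50,000, leaving a balance of £1,440,000. Ines then takes one-quarter of the balance (£360,000), for a total of £410,000. The remaining £1,080,000 passes to the descendants.
The descendants' portion (£1,080,000) is divided into 3 shares of £360,000: Yusuf takes £360,000; Zephyr's £360,000 share passes to Zephyr's issue; Zofia's £360,000 share passes to Zofia's issue.
Zephyr's share (£360,000) is divided into 4 shares of £90,000: Nikolai, Erik, and Bertrand each take £90,000; Delphine's £90,000 share passes to Delphine's issue.
Delphine's share (£90,000) passes entirely to Esperanza.
Zofia's share (£360,000) is divided into 3 shares of £120,000: Quentin, Cassia, and Hector each take £120,000.

Nikolai receives £90,000.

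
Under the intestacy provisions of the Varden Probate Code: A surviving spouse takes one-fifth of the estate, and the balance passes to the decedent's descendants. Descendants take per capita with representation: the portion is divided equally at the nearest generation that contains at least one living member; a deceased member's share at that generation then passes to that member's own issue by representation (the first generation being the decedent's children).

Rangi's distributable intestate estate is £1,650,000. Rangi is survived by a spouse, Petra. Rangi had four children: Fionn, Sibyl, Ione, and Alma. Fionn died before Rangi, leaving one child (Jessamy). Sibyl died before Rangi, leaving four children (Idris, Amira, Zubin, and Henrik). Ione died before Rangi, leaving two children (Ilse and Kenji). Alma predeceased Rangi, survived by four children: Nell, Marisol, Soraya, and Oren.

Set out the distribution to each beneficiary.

Petra takes one-fifth of £1,650,000 = £330,000. The remaining £1,320,000 passes to the descendants.
No child survives, so the initial division is made at the grandchildren's generation.
The descendants' portion (£1,320,000) is divided into 11 shares of £120,000: Jessamy, Idris, Amira, Zubin, Henrik, Ilse, Kenji, Nell, Marisol, Soraya, and Oren each take £120,000.

Petra: £330,000; Jessamy: £120,000; Idris: £120,000; Amira: £120,000; Zubin: £120,000; Henrik: £120,000; Ilse: £120,000; Kenji: £120,000; Nell: £120,000; Marisol: £120,000; Soraya: £120,000; Oren: £120,000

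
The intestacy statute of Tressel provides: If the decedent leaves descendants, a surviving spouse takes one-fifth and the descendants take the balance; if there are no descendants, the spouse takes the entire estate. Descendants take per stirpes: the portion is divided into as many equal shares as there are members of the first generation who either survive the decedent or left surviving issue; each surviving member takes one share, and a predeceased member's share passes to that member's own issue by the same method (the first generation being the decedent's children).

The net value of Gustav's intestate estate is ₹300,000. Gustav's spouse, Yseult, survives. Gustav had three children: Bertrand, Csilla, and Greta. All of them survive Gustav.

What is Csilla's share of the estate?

Yseult takes one-fifth of ₹300,000 = ₹60,000. The remaining ₹240,000 passes to the descendants.
The descendants' portion (₹240,000) is divided into 3 shares of ₹80,000: Bertrand, Csilla, and Greta each take ₹80,000.

Csilla receives ₹80,000.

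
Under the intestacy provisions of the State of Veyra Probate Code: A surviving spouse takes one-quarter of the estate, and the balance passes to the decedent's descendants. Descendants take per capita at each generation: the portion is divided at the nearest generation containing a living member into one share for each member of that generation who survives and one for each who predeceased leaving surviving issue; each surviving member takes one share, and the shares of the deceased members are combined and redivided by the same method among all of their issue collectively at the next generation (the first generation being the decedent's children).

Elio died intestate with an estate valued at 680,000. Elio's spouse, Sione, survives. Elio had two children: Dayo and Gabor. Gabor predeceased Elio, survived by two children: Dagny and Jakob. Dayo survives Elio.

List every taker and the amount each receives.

Sione: 170,000; Dayo: 255,000; Dagny: 127,500; Jakob: 127,500

Sione takes one-quarter of 680,000 = 170,000. The remaining 510,000 passes to the descendants.
The descendants' portion (510,000) is divided at the children's generation into 2 shares of 255,000. Dayo takes 255,000. The remaining share for the deceased Gabor (255,000) is carried to the next generation.
That pool (255,000) is divided at the grandchildren's generation equally among Dagny and Jakob: 127,500 each.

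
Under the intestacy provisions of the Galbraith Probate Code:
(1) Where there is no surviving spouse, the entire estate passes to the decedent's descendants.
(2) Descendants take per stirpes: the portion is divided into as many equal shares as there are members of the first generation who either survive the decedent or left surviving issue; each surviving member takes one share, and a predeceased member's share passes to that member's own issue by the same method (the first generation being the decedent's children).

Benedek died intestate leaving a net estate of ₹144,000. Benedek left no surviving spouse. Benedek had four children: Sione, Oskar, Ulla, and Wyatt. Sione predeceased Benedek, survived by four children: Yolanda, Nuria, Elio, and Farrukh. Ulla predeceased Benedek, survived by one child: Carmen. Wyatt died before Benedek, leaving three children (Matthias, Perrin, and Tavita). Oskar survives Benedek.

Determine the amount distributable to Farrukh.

Farrukh receives ₹9,000.

The entire ₹144,000 passes to the descendants.
That amount (₹144,000) is divided into 4 shares of ₹36,000: Oskar takes ₹36,000; Sione's ₹36,000 share passes to Sione's issue; Ulla's ₹36,000 share passes to Ulla's issue; Wyatt's ₹36,000 share passes to Wyatt's issue.
Sione's share (₹36,000) is divided into 4 shares of ₹9,000: Yolanda, Nuria, Elio, and Farrukh each take ₹9,000.
Ulla's share (₹36,000) passes entirely to Carmen.
Wyatt's share (₹36,000) is divided into 3 shares of ₹12,000: Matthias, Perrin, and Tavita each take ₹12,000.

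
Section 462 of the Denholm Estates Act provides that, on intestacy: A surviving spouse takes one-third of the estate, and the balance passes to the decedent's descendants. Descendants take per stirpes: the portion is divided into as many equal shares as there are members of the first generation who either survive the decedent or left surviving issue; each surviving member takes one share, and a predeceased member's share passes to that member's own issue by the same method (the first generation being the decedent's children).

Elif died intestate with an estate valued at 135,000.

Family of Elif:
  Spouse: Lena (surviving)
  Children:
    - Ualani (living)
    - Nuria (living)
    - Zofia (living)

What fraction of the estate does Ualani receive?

Lena takes one-third of 135,000 = 45,000. The remaining 90,000 passes to the descendants.
The descendants' portion (90,000) is divided into 3 shares of 30,000: Ualani, Nuria, and Zofia each take 30,000.

Ualani receives 2/9 of the estate.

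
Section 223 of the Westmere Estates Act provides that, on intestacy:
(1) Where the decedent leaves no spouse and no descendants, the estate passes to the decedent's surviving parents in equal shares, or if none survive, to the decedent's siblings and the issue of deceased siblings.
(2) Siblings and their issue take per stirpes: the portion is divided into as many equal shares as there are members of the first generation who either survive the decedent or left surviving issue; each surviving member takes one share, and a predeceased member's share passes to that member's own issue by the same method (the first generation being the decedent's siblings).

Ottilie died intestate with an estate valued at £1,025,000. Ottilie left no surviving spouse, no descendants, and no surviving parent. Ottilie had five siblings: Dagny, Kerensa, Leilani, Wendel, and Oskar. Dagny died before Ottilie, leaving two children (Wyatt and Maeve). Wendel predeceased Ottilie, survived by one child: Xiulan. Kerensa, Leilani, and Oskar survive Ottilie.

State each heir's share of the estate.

Wyatt: £102,500; Maeve: £102,500; Kerensa: £205,000; Leilani: £205,000; Xiulan: £205,000; Oskar: £205,000

The entire £1,025,000 passes to the siblings and their issue.
That amount (£1,025,000) is divided into 5 shares of £205,000: Kerensa, Leilani, and Oskar each take £205,000; Dagny's £205,000 share passes to Dagny's issue; Wendel's £205,000 share passes to Wendel's issue.
Dagny's share (£205,000) is divided into 2 shares of £102,500: Wyatt and Maeve each take £102,500.
Wendel's share (£205,000) passes entirely to Xiulan.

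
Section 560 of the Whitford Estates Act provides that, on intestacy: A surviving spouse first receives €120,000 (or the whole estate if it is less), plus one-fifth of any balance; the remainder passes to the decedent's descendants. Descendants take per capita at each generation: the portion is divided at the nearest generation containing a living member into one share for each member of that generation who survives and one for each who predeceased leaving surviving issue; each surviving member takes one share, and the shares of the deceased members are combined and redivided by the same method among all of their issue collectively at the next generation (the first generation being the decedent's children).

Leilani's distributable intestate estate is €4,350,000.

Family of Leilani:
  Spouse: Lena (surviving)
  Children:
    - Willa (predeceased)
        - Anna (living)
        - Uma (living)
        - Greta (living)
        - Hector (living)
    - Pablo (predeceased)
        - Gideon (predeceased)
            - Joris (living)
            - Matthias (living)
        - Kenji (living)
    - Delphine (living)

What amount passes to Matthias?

Matthias receives €188,000.

Lena first takes €120,000, leaving a balance of €4,230,000. Lena then takes one-fifth of the balance (€846,000), for a total of €966,000. The remaining €3,384,000 passes to the descendants.
The descendants' portion (€3,384,000) is divided at the children's generation into 3 shares of €1,128,000. Delphine takes €1,128,000. The 2 shares of the deceased (Willa and Pablo) are combined into a pool of €2,256,000.
That pool (€2,256,000) is divided at the grandchildren's generation into 6 shares of €376,000. Anna, Uma, Greta, Hector, and Kenji each take €376,000. The remaining share for the deceased Gideon (€376,000) is carried to the next generation.
That pool (€376,000) is divided at the great-grandchildren's generation equally among Joris and Matthias: €188,000 each.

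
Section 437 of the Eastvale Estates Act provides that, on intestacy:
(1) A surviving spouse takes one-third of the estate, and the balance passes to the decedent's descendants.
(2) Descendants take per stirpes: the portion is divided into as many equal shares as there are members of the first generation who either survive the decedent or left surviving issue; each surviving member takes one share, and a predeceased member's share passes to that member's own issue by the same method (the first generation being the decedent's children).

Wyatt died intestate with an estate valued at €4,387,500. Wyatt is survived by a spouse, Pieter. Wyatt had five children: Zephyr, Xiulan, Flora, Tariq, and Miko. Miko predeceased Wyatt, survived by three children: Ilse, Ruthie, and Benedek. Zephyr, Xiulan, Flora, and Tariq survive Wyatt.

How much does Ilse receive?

Pieter takes one-third of €4,387,500 = €1,462,500. The remaining €2,925,000 passes to the descendants.
The descendants' portion (€2,925,000) is divided into 5 shares of €585,000: Zephyr, Xiulan, Flora, and Tariq each take €585,000; Miko's €585,000 share passes to Miko's issue.
Miko's share (€585,000) is divided into 3 shares of €195,000: Ilse, Ruthie, and Benedek each take €195,000.

Ilse receives €195,000.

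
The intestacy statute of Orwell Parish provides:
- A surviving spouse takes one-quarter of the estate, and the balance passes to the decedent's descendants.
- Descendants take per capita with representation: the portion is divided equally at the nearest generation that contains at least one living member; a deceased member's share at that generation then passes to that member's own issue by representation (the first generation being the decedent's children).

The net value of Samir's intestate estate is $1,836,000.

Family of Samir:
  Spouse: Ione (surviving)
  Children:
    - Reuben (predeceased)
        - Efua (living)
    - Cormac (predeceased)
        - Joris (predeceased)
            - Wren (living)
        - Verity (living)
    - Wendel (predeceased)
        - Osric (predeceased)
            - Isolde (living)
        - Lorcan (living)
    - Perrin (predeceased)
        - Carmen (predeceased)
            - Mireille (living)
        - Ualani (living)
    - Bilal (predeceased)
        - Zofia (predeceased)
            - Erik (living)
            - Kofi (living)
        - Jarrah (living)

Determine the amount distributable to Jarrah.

Ione takes one-quarter of $1,836,000 = $459,000. The remaining $1,377,000 passes to the descendants.
No child survives, so the initial division is made at the grandchildren's generation.
The descendants' portion ($1,377,000) is divided into 9 shares of $153,000: Efua, Verity, Lorcan, Ualani, and Jarrah each take $153,000; Joris's $153,000 share passes to Joris's issue; Osric's $153,000 share passes to Osric's issue; Carmen's $153,000 share passes to Carmen's issue; Zofia's $153,000 share passes to Zofia's issue.
Joris's share ($153,000) passes entirely to Wren.
Osric's share ($153,000) passes entirely to Isolde.
Carmen's share ($153,000) passes entirely to Mireille.
Zofia's share ($153,000) is divided into 2 shares of $76,500: Erik and Kofi each take $76,500.

Jarrah receives $153,000.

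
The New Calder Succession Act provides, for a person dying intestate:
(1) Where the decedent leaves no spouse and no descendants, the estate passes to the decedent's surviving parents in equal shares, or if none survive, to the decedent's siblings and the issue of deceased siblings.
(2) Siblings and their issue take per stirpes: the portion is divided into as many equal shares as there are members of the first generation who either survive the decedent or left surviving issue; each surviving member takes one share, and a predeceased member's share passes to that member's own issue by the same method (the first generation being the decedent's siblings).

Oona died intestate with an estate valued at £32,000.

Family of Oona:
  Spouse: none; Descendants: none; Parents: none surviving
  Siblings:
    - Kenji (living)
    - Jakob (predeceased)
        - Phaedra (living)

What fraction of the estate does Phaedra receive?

The entire £32,000 passes to the siblings and their issue.
That amount (£32,000) is divided into 2 shares of £16,000: Kenji takes £16,000; Jakob's £16,000 share passes to Jakob's issue.
Jakob's share (£16,000) passes entirely to Phaedra.

Phaedra receives 1/2 of the estate.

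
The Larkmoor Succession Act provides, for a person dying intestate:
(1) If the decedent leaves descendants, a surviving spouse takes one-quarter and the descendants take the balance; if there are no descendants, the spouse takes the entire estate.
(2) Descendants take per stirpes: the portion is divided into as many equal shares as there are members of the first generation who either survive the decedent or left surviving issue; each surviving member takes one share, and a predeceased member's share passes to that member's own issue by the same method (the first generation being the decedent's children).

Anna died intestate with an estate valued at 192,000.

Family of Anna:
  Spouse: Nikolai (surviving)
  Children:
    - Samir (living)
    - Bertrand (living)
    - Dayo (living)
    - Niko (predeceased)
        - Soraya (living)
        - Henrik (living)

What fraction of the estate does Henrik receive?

Nikolai takes one-quarter of 192,000 = 48,000. The remaining 144,000 passes to the descendants.
The descendants' portion (144,000) is divided into 4 shares of 36,000: Samir, Bertrand, and Dayo each take 36,000; Niko's 36,000 share passes to Niko's issue.
Niko's share (36,000) is divided into 2 shares of 18,000: Soraya and Henrik each take 18,000.

Henrik receives 3/32 of the estate.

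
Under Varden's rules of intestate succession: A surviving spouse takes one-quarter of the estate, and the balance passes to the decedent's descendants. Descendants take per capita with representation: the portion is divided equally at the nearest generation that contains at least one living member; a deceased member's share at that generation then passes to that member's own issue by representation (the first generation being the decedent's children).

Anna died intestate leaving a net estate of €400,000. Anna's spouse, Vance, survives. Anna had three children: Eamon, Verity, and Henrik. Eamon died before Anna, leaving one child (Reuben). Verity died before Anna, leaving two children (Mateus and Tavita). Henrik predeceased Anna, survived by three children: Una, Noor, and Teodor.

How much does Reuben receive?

Vance takes one-quarter of €400,000 = €100,000. The remaining €300,000 passes to the descendants.
No child survives, so the initial division is made at the grandchildren's generation.
The descendants' portion (€300,000) is divided into 6 shares of €50,000: Reuben, Mateus, Tavita, Una, Noor, and Teodor each take €50,000.

Reuben receives €50,000.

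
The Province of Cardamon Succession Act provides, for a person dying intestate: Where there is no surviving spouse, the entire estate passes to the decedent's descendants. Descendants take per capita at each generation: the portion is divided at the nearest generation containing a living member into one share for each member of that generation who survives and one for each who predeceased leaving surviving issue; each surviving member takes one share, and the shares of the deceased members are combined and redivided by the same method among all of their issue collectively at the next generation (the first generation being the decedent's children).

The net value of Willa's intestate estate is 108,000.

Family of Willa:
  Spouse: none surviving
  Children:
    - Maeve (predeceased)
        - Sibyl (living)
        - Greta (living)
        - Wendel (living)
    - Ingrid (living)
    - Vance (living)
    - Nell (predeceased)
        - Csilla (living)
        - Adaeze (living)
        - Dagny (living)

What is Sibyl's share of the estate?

The entire 108,000 passes to the descendants.
That amount (108,000) is divided at the children's generation into 4 shares of 27,000. Ingrid and Vance each take 27,000. The 2 shares of the deceased (Maeve and Nell) are combined into a pool of 54,000.
That pool (54,000) is divided at the grandchildren's generation equally among Sibyl, Greta, Wendel, Csilla, Adaeze, and Dagny: 9,000 each.

Sibyl receives 9,000.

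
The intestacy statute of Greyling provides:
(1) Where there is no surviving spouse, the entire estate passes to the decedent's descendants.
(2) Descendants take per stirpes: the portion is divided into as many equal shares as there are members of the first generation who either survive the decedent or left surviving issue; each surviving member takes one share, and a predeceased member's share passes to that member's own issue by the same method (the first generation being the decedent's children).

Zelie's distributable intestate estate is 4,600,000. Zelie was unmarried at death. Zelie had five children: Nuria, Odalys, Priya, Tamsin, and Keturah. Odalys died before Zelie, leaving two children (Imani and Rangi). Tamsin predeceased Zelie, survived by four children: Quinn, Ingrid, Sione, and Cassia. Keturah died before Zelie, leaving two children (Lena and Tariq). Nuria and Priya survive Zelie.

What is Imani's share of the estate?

The entire 4,600,000 passes to the descendants.
That amount (4,600,000) is divided into 5 shares of 920,000: Nuria and Priya each take 920,000; Odalys's 920,000 share passes to Odalys's issue; Tamsin's 920,000 share passes to Tamsin's issue; Keturah's 920,000 share passes to Keturah's issue.
Odalys's share (920,000) is divided into 2 shares of 460,000: Imani and Rangi each take 460,000.
Tamsin's share (920,000) is divided into 4 shares of 230,000: Quinn, Ingrid, Sione, and Cassia each take 230,000.
Keturah's share (920,000) is divided into 2 shares of 460,000: Lena and Tariq each take 460,000.

Imani receives 460,000.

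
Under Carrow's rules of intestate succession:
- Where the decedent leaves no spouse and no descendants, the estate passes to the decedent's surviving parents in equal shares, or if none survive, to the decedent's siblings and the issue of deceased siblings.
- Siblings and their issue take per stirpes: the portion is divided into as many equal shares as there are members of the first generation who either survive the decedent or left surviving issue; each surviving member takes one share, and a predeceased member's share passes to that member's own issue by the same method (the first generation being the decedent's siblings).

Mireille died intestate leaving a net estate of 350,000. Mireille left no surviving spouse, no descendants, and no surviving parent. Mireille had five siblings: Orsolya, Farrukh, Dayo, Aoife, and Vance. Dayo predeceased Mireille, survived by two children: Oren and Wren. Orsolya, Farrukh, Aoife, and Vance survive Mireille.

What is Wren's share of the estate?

Wren receives 35,000.

The entire 350,000 passes to the siblings and their issue.
That amount (350,000) is divided into 5 shares of 70,000: Orsolya, Farrukh, Aoife, and Vance each take 70,000; Dayo's 70,000 share passes to Dayo's issue.
Dayo's share (70,000) is divided into 2 shares of 35,000: Oren and Wren each take 35,000.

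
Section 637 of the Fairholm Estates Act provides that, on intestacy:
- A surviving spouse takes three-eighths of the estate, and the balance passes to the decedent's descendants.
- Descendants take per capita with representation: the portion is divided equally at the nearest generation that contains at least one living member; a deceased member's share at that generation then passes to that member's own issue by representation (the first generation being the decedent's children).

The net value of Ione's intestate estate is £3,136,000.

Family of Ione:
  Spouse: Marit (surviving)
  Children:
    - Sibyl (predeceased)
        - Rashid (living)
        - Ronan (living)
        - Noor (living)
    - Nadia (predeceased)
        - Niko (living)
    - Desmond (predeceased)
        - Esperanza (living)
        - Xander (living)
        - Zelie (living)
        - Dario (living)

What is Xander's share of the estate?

Xander receives £245,000.

Marit takes three-eighths of £3,136,000 = £1,176,000. The remaining £1,960,000 passes to the descendants.
No child survives, so the initial division is made at the grandchildren's generation.
The descendants' portion (£1,960,000) is divided into 8 shares of £245,000: Rashid, Ronan, Noor, Niko, Esperanza, Xander, Zelie, and Dario each take £245,000.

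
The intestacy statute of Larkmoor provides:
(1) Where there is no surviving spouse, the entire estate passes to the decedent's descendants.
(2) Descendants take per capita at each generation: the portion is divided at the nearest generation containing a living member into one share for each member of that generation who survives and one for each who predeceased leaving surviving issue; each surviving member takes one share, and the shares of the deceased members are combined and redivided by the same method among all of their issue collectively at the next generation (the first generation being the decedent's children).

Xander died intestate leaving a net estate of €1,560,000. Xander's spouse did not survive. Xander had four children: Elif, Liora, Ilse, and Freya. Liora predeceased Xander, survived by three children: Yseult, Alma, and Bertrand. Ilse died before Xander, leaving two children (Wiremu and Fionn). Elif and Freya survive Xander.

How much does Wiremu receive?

The entire €1,560,000 passes to the descendants.
That amount (€1,560,000) is divided at the children's generation into 4 shares of €390,000. Elif and Freya each take €390,000. The 2 shares of the deceased (Liora and Ilse) are combined into a pool of €780,000.
That pool (€780,000) is divided at the grandchildren's generation equally among Yseult, Alma, Bertrand, Wiremu, and Fionn: €156,000 each.

Wiremu receives €156,000.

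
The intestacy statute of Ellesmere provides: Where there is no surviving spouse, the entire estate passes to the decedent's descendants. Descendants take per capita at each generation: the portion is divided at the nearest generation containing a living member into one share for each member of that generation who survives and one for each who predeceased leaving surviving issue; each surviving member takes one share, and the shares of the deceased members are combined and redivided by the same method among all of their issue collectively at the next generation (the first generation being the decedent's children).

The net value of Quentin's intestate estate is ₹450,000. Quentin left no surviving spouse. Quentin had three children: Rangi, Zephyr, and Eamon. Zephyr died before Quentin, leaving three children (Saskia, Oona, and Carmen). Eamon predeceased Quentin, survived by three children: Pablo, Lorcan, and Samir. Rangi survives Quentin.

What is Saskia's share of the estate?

The entire ₹450,000 passes to the descendants.
That amount (₹450,000) is divided at the children's generation into 3 shares of ₹150,000. Rangi takes ₹150,000. The 2 shares of the deceased (Zephyr and Eamon) are combined into a pool of ₹300,000.
That pool (₹300,000) is divided at the grandchildren's generation equally among Saskia, Oona, Carmen, Pablo, Lorcan, and Samir: ₹50,000 each.

Saskia receives ₹50,000.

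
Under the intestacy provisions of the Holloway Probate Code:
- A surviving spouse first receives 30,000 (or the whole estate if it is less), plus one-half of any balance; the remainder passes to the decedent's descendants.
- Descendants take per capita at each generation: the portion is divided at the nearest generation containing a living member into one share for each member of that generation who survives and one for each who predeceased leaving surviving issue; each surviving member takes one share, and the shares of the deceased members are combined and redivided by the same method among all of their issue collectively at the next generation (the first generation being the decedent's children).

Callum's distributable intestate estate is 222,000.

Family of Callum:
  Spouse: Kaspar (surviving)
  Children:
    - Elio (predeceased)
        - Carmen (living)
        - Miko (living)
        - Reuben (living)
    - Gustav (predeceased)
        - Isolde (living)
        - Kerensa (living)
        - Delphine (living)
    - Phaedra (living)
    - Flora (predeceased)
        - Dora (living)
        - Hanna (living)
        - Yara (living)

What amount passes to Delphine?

Kaspar first takes 30,000, leaving a balance of 192,000. Kaspar then takes one-half of the balance (96,000), for a total of 126,000. The remaining 96,000 passes to the descendants.
The descendants' portion (96,000) is divided at the children's generation into 4 shares of 24,000. Phaedra takes 24,000. The 3 shares of the deceased (Elio, Gustav, and Flora) are combined into a pool of 72,000.
That pool (72,000) is divided at the grandchildren's generation equally among Carmen, Miko, Reuben, Isolde, Kerensa, Delphine, Dora, Hanna, and Yara: 8,000 each.

Delphine receives 8,000.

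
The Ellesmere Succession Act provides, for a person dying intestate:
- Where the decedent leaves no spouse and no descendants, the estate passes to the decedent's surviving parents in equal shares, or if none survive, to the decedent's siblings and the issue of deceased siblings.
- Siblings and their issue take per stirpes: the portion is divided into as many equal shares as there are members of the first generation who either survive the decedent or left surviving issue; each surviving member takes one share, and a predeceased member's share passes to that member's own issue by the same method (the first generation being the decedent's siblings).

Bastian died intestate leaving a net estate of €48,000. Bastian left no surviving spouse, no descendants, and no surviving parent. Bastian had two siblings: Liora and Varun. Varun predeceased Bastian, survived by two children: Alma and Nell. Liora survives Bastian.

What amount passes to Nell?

Nell receives €12,000.

The entire €48,000 passes to the siblings and their issue.
That amount (€48,000) is divided into 2 shares of €24,000: Liora takes €24,000; Varun's €24,000 share passes to Varun's issue.
Varun's share (€24,000) is divided into 2 shares of €12,000: Alma and Nell each take €12,000.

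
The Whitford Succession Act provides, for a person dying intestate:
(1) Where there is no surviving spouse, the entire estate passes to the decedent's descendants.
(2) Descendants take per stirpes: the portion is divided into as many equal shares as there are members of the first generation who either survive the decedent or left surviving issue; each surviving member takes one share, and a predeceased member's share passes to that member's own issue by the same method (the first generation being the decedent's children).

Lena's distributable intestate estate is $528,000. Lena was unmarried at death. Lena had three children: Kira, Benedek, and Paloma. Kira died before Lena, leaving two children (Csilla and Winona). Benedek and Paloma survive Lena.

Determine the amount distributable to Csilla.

Csilla receives $88,000.

The entire $528,000 passes to the descendants.
That amount ($528,000) is divided into 3 shares of $176,000: Benedek and Paloma each take $176,000; Kira's $176,000 share passes to Kira's issue.
Kira's share ($176,000) is divided into 2 shares of $88,000: Csilla and Winona each take $88,000.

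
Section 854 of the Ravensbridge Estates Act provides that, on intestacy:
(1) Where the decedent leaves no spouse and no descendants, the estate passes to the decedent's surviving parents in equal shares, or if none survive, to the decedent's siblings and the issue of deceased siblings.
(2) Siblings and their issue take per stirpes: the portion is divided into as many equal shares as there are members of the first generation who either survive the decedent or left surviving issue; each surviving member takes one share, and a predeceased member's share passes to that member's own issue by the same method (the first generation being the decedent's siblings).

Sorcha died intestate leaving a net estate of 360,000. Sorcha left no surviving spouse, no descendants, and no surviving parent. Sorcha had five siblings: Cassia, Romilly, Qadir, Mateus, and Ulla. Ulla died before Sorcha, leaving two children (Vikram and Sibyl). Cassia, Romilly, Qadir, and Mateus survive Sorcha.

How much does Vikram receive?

Vikram receives 36,000.

The entire 360,000 passes to the siblings and their issue.
That amount (360,000) is divided into 5 shares of 72,000: Cassia, Romilly, Qadir, and Mateus each take 72,000; Ulla's 72,000 share passes to Ulla's issue.
Ulla's share (72,000) is divided into 2 shares of 36,000: Vikram and Sibyl each take 36,000.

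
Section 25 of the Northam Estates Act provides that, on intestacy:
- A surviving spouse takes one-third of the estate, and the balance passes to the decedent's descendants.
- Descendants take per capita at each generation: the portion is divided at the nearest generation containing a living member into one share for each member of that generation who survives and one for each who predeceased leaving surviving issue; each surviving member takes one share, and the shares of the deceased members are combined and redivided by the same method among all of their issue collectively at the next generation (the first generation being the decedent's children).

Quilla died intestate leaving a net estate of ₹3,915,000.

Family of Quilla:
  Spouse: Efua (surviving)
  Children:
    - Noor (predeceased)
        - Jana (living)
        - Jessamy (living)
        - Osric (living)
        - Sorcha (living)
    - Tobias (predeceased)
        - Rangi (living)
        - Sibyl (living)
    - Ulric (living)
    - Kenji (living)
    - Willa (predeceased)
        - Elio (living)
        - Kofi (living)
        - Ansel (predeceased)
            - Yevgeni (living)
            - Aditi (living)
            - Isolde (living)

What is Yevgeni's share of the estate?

Efua takes one-third of ₹3,915,000 = ₹1,305,000. The remaining ₹2,610,000 passes to the descendants.
The descendants' portion (₹2,610,000) is divided at the children's generation into 5 shares of ₹522,000. Ulric and Kenji each take ₹522,000. The 3 shares of the deceased (Noor, Tobias, and Willa) are combined into a pool of ₹1,566,000.
That pool (₹1,566,000) is divided at the grandchildren's generation into 9 shares of ₹174,000. Jana, Jessamy, Osric, Sorcha, Rangi, Sibyl, Elio, and Kofi each take ₹174,000. The remaining share for the deceased Ansel (₹174,000) is carried to the next generation.
That pool (₹174,000) is divided at the great-grandchildren's generation equally among Yevgeni, Aditi, and Isolde: ₹58,000 each.

Yevgeni receives ₹58,000.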